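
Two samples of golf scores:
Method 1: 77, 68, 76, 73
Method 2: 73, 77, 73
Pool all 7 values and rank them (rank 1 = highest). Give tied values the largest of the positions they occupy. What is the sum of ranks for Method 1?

18

Sorted (descending): 77, 77, 76, 73, 73, 73, 68
The 2 values of 77 occupy positions 1–2 → each gets rank 2.
The 3 values of 73 occupy positions 4–6 → each gets rank 6.
Method 1 values → pooled ranks: 77→2, 68→7, 76→3, 73→6
Rank sum = 2 + 7 + 3 + 6 = 18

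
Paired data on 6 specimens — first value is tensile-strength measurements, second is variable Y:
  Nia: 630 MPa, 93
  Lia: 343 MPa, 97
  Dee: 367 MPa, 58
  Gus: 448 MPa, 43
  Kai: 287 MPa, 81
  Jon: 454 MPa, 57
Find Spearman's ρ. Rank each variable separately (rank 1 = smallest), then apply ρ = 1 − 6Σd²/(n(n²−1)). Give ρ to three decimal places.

-0.257

Ranks of variable 1: 6, 2, 3, 4, 1, 5
Ranks of variable 2: 5, 6, 3, 1, 4, 2
d = r₁ − r₂: 1, -4, 0, 3, -3, 3
d²: 1, 16, 0, 9, 9, 9; Σd² = 44
ρ = 1 − 6·44/(6·35) = 1 − 264/210 = -0.257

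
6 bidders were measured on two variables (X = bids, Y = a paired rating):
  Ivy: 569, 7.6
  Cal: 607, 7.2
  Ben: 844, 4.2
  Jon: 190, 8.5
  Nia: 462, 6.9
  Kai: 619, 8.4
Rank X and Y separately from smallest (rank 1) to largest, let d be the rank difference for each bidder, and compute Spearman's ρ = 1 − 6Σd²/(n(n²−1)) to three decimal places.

Ranks of variable 1: 3, 4, 6, 1, 2, 5
Ranks of variable 2: 4, 3, 1, 6, 2, 5
d = r₁ − r₂: -1, 1, 5, -5, 0, 0
d²: 1, 1, 25, 25, 0, 0; Σd² = 52
ρ = 1 − 6·52/(6·35) = 1 − 312/210 = -0.486

-0.486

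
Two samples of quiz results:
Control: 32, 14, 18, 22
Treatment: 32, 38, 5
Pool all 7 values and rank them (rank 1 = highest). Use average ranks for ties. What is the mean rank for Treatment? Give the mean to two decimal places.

Sorted (descending): 38, 32, 32, 22, 18, 14, 5
The 2 values of 32 occupy positions 2–3 → average rank (2+3)/2 = 2.5.
Treatment values → pooled ranks: 32→2.5, 38→1, 5→7
Mean rank = (2.5 + 1 + 7) / 3 = 3.50

3.50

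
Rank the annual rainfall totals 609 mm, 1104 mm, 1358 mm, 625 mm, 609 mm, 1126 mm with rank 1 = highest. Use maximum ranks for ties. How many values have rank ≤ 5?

Sorted (descending): 1358, 1126, 1104, 625, 609, 609
The 2 values of 609 occupy positions 5–6 → each gets rank 6.
Ranks ≤ 5: {1, 2, 3, 4} → 4 values.

4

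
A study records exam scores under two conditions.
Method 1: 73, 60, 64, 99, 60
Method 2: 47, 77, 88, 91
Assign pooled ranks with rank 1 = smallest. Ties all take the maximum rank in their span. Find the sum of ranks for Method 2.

Sorted (ascending): 47, 60, 60, 64, 73, 77, 88, 91, 99
The 2 values of 60 occupy positions 2–3 → each gets rank 3.
Method 2 values → pooled ranks: 47→1, 77→6, 88→7, 91→8
Rank sum = 1 + 6 + 7 + 8 = 22

22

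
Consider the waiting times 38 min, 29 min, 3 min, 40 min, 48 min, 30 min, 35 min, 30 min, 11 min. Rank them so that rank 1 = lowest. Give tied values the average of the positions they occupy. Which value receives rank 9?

Sorted (ascending): 3, 11, 29, 30, 30, 35, 38, 40, 48
The 2 values of 30 occupy positions 4–5 → average rank (4+5)/2 = 4.5.
Rank 9 → value 48.

48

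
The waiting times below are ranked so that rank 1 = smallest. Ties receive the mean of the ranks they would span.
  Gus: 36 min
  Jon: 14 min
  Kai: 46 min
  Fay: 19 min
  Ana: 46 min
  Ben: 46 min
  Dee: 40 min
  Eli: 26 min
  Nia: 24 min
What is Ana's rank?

8

Sorted (ascending): 14, 19, 24, 26, 36, 40, 46, 46, 46
The 3 values of 46 occupy positions 7–9 → average rank 8.
Ana has value 46 min → rank 8.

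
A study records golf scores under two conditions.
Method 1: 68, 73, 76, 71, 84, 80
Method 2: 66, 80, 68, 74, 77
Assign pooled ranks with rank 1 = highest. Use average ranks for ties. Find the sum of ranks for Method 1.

Sorted (descending): 84, 80, 80, 77, 76, 74, 73, 71, 68, 68, 66
The 2 values of 80 occupy positions 2–3 → average rank (2+3)/2 = 2.5.
The 2 values of 68 occupy positions 9–10 → average rank (9+10)/2 = 9.5.
Method 1 values → pooled ranks: 68→9.5, 73→7, 76→5, 71→8, 84→1, 80→2.5
Rank sum = 9.5 + 7 + 5 + 8 + 1 + 2.5 = 33

33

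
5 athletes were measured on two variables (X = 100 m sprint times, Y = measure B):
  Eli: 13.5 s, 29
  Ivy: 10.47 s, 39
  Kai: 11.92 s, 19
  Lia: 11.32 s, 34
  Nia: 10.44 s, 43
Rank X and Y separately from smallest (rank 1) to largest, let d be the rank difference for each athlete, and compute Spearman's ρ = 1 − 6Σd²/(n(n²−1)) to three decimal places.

Ranks of variable 1: 5, 2, 4, 3, 1
Ranks of variable 2: 2, 4, 1, 3, 5
d = r₁ − r₂: 3, -2, 3, 0, -4
d²: 9, 4, 9, 0, 16; Σd² = 38
ρ = 1 − 6·38/(5·24) = 1 − 228/120 = -0.900

-0.900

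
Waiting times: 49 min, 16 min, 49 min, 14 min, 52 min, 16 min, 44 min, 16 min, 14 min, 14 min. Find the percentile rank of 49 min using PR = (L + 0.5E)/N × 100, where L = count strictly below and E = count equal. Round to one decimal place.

80.0

N = 10.
Strictly below 49: 7. Equal to 49: 2.
PR = (7 + 0.5·2)/10 × 100 = 80.0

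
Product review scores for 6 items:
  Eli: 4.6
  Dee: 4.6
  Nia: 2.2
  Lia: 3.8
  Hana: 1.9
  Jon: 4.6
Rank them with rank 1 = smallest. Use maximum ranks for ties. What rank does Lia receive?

3

Sorted (ascending): 1.9, 2.2, 3.8, 4.6, 4.6, 4.6
The 3 values of 4.6 occupy positions 4–6 → each gets rank 6.
Lia has value 3.8 → rank 3.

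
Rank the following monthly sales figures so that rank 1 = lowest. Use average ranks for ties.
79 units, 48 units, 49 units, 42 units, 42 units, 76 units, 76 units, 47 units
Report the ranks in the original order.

8, 4, 5, 1.5, 1.5, 6.5, 6.5, 3

Sorted (ascending): 42, 42, 47, 48, 49, 76, 76, 79
The 2 values of 42 occupy positions 1–2 → average rank (1+2)/2 = 1.5.
The 2 values of 76 occupy positions 6–7 → average rank (6+7)/2 = 6.5.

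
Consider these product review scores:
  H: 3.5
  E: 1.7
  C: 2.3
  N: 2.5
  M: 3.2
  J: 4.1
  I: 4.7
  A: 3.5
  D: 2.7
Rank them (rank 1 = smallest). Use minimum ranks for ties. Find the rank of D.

4

Sorted (ascending): 1.7, 2.3, 2.5, 2.7, 3.2, 3.5, 3.5, 4.1, 4.7
The 2 values of 3.5 occupy positions 6–7 → each gets rank 6.
D has value 2.7 → rank 4.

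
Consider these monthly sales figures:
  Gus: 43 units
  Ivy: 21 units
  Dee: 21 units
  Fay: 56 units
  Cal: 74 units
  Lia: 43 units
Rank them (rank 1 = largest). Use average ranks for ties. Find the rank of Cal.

1

Sorted (descending): 74, 56, 43, 43, 21, 21
The 2 values of 43 occupy positions 3–4 → average rank (3+4)/2 = 3.5.
The 2 values of 21 occupy positions 5–6 → average rank (5+6)/2 = 5.5.
Cal has value 74 units → rank 1.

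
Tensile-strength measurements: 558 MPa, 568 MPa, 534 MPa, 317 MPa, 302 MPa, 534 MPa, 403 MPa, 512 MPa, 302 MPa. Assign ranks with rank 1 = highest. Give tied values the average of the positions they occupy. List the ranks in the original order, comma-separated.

2, 1, 3.5, 7, 8.5, 3.5, 6, 5, 8.5

Sorted (descending): 568, 558, 534, 534, 512, 403, 317, 302, 302
The 2 values of 534 occupy positions 3–4 → average rank (3+4)/2 = 3.5.
The 2 values of 302 occupy positions 8–9 → average rank (8+9)/2 = 8.5.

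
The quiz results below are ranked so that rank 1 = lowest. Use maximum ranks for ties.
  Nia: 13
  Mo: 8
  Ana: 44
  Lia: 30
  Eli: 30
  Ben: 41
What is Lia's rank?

Sorted (ascending): 8, 13, 30, 30, 41, 44
The 2 values of 30 occupy positions 3–4 → each gets rank 4.
Lia has value 30 → rank 4.

4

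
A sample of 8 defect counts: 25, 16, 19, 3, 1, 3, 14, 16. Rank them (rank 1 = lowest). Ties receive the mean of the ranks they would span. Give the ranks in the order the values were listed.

Sorted (ascending): 1, 3, 3, 14, 16, 16, 19, 25
The 2 values of 3 occupy positions 2–3 → average rank (2+3)/2 = 2.5.
The 2 values of 16 occupy positions 5–6 → average rank (5+6)/2 = 5.5.

8, 5.5, 7, 2.5, 1, 2.5, 4, 5.5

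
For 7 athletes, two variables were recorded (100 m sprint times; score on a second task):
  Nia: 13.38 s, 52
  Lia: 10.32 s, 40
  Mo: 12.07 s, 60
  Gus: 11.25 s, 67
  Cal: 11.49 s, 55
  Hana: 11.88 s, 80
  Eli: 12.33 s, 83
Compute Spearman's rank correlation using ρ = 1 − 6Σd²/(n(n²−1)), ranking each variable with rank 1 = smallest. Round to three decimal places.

0.286

Ranks of variable 1: 7, 1, 5, 2, 3, 4, 6
Ranks of variable 2: 2, 1, 4, 5, 3, 6, 7
d = r₁ − r₂: 5, 0, 1, -3, 0, -2, -1
d²: 25, 0, 1, 9, 0, 4, 1; Σd² = 40
ρ = 1 − 6·40/(7·48) = 1 − 240/336 = 0.286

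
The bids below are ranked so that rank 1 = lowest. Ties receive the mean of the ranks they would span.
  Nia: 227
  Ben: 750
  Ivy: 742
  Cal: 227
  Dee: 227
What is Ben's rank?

5

Sorted (ascending): 227, 227, 227, 742, 750
The 3 values of 227 occupy positions 1–3 → average rank 2.
Ben has value 750 → rank 5.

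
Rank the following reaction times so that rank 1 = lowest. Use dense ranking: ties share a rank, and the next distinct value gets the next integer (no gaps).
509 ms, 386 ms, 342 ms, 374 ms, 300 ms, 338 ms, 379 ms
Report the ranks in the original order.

7, 6, 3, 4, 1, 2, 5

Sorted (ascending): 300, 338, 342, 374, 379, 386, 509
No ties — each value takes its position as its rank.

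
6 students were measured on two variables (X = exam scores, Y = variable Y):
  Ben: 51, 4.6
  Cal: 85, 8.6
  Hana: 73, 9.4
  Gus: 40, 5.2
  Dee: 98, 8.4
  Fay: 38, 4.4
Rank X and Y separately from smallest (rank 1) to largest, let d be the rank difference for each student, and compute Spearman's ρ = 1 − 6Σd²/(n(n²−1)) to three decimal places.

Ranks of variable 1: 3, 5, 4, 2, 6, 1
Ranks of variable 2: 2, 5, 6, 3, 4, 1
d = r₁ − r₂: 1, 0, -2, -1, 2, 0
d²: 1, 0, 4, 1, 4, 0; Σd² = 10
ρ = 1 − 6·10/(6·35) = 1 − 60/210 = 0.714

0.714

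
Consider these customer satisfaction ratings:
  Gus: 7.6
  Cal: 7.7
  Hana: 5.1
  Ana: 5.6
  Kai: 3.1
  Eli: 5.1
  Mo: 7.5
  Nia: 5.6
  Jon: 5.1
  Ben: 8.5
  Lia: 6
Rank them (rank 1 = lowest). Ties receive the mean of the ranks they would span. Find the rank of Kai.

1

Sorted (ascending): 3.1, 5.1, 5.1, 5.1, 5.6, 5.6, 6, 7.5, 7.6, 7.7, 8.5
The 3 values of 5.1 occupy positions 2–4 → average rank 3.
The 2 values of 5.6 occupy positions 5–6 → average rank (5+6)/2 = 5.5.
Kai has value 3.1 → rank 1.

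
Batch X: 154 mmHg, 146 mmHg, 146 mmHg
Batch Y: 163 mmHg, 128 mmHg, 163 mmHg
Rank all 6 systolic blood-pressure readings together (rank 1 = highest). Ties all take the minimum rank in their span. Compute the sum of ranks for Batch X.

11

Sorted (descending): 163, 163, 154, 146, 146, 128
The 2 values of 163 occupy positions 1–2 → each gets rank 1.
The 2 values of 146 occupy positions 4–5 → each gets rank 4.
Batch X values → pooled ranks: 154→3, 146→4, 146→4
Rank sum = 3 + 4 + 4 = 11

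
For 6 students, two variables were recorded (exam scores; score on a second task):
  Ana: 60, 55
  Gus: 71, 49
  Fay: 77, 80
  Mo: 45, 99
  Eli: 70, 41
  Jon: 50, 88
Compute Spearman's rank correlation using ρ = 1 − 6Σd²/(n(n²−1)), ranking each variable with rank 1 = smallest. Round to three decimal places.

-0.600

Ranks of variable 1: 3, 5, 6, 1, 4, 2
Ranks of variable 2: 3, 2, 4, 6, 1, 5
d = r₁ − r₂: 0, 3, 2, -5, 3, -3
d²: 0, 9, 4, 25, 9, 9; Σd² = 56
ρ = 1 − 6·56/(6·35) = 1 − 336/210 = -0.600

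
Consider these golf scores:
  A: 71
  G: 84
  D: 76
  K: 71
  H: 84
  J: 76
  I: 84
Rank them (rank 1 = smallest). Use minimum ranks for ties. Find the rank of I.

5

Sorted (ascending): 71, 71, 76, 76, 84, 84, 84
The 2 values of 71 occupy positions 1–2 → each gets rank 1.
The 2 values of 76 occupy positions 3–4 → each gets rank 3.
The 3 values of 84 occupy positions 5–7 → each gets rank 5.
I has value 84 → rank 5.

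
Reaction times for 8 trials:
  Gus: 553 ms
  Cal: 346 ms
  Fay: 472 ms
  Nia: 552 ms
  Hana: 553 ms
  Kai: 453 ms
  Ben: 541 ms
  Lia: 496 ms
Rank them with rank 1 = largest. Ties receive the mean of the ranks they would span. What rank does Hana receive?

1.5

Sorted (descending): 553, 553, 552, 541, 496, 472, 453, 346
The 2 values of 553 occupy positions 1–2 → average rank (1+2)/2 = 1.5.
Hana has value 553 ms → rank 1.5.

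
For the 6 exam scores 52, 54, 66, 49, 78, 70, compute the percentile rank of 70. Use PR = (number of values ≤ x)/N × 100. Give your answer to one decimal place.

N = 6.
Strictly below 70: 4. Equal to 70: 1.
PR = 5/6 × 100 = 83.3

83.3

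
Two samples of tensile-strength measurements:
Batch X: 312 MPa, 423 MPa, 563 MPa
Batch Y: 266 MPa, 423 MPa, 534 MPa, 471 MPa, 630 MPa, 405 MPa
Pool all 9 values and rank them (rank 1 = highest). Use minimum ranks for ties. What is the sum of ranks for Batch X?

15

Sorted (descending): 630, 563, 534, 471, 423, 423, 405, 312, 266
The 2 values of 423 occupy positions 5–6 → each gets rank 5.
Batch X values → pooled ranks: 312→8, 423→5, 563→2
Rank sum = 8 + 5 + 2 = 15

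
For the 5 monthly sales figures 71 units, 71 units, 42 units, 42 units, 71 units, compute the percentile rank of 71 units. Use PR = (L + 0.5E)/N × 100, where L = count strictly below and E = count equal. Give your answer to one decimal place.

70.0

N = 5.
Strictly below 71: 2. Equal to 71: 3.
PR = (2 + 0.5·3)/5 × 100 = 70.0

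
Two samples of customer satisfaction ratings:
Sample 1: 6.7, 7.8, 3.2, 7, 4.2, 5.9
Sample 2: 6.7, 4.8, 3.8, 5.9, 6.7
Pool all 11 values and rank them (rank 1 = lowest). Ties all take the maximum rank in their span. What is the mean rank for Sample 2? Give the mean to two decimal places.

Sorted (ascending): 3.2, 3.8, 4.2, 4.8, 5.9, 5.9, 6.7, 6.7, 6.7, 7, 7.8
The 2 values of 5.9 occupy positions 5–6 → each gets rank 6.
The 3 values of 6.7 occupy positions 7–9 → each gets rank 9.
Sample 2 values → pooled ranks: 6.7→9, 4.8→4, 3.8→2, 5.9→6, 6.7→9
Mean rank = (9 + 4 + 2 + 6 + 9) / 5 = 6.00

6.00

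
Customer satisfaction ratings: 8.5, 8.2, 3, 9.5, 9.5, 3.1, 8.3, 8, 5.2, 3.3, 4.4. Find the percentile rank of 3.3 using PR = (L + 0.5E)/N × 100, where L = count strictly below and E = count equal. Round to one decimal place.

22.7

N = 11.
Strictly below 3.3: 2. Equal to 3.3: 1.
PR = (2 + 0.5·1)/11 × 100 = 22.7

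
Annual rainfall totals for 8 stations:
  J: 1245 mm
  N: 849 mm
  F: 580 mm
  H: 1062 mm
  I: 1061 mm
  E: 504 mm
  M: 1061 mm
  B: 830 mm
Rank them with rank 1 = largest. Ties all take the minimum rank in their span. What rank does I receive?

Sorted (descending): 1245, 1062, 1061, 1061, 849, 830, 580, 504
The 2 values of 1061 occupy positions 3–4 → each gets rank 3.
I has value 1061 mm → rank 3.

3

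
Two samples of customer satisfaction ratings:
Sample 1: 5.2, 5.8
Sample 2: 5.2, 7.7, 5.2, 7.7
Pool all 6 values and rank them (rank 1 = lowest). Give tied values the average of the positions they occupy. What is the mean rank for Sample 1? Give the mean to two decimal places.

3.00

Sorted (ascending): 5.2, 5.2, 5.2, 5.8, 7.7, 7.7
The 3 values of 5.2 occupy positions 1–3 → average rank 2.
The 2 values of 7.7 occupy positions 5–6 → average rank (5+6)/2 = 5.5.
Sample 1 values → pooled ranks: 5.2→2, 5.8→4
Mean rank = (2 + 4) / 2 = 3.00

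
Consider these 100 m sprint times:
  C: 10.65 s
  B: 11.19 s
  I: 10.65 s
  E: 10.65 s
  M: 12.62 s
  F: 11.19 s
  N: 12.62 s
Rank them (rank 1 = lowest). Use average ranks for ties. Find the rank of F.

Sorted (ascending): 10.65, 10.65, 10.65, 11.19, 11.19, 12.62, 12.62
The 3 values of 10.65 occupy positions 1–3 → average rank 2.
The 2 values of 11.19 occupy positions 4–5 → average rank (4+5)/2 = 4.5.
The 2 values of 12.62 occupy positions 6–7 → average rank (6+7)/2 = 6.5.
F has value 11.19 s → rank 4.5.

4.5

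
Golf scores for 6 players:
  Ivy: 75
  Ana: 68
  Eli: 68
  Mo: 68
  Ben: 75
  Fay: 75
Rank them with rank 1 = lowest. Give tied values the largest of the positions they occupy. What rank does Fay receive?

Sorted (ascending): 68, 68, 68, 75, 75, 75
The 3 values of 68 occupy positions 1–3 → each gets rank 3.
The 3 values of 75 occupy positions 4–6 → each gets rank 6.
Fay has value 75 → rank 6.

6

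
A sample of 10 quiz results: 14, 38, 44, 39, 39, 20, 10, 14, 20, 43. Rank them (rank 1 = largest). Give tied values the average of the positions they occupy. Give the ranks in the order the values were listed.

Sorted (descending): 44, 43, 39, 39, 38, 20, 20, 14, 14, 10
The 2 values of 39 occupy positions 3–4 → average rank (3+4)/2 = 3.5.
The 2 values of 20 occupy positions 6–7 → average rank (6+7)/2 = 6.5.
The 2 values of 14 occupy positions 8–9 → average rank (8+9)/2 = 8.5.

8.5, 5, 1, 3.5, 3.5, 6.5, 10, 8.5, 6.5, 2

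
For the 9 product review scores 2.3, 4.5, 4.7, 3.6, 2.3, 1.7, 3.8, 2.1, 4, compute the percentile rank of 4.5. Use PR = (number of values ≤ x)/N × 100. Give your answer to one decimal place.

N = 9.
Strictly below 4.5: 7. Equal to 4.5: 1.
PR = 8/9 × 100 = 88.9

88.9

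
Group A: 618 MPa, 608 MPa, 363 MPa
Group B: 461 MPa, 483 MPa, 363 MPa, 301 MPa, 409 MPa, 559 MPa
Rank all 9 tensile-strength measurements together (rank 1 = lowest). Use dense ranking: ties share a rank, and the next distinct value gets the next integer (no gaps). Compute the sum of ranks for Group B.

21

Sorted (ascending): 301, 363, 363, 409, 461, 483, 559, 608, 618
The 2 values of 363 share dense rank 2.
Remaining distinct values take the next consecutive integers.
Group B values → pooled ranks: 461→4, 483→5, 363→2, 301→1, 409→3, 559→6
Rank sum = 4 + 5 + 2 + 1 + 3 + 6 = 21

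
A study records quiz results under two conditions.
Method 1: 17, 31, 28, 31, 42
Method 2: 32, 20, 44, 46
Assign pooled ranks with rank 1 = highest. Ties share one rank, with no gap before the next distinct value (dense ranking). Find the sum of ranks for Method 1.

Sorted (descending): 46, 44, 42, 32, 31, 31, 28, 20, 17
The 2 values of 31 share dense rank 5.
Remaining distinct values take the next consecutive integers.
Method 1 values → pooled ranks: 17→8, 31→5, 28→6, 31→5, 42→3
Rank sum = 8 + 5 + 6 + 5 + 3 = 27

27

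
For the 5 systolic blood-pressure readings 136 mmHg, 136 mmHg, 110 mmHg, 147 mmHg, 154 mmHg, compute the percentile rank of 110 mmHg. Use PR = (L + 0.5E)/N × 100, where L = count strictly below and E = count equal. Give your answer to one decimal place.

10.0

N = 5.
Strictly below 110: 0. Equal to 110: 1.
PR = (0 + 0.5·1)/5 × 100 = 10.0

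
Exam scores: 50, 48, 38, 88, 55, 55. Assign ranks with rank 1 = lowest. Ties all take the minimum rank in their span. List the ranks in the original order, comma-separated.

Sorted (ascending): 38, 48, 50, 55, 55, 88
The 2 values of 55 occupy positions 4–5 → each gets rank 4.

3, 2, 1, 6, 4, 4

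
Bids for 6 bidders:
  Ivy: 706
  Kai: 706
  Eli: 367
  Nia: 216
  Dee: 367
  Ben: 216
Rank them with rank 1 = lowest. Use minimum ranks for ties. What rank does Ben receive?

Sorted (ascending): 216, 216, 367, 367, 706, 706
The 2 values of 216 occupy positions 1–2 → each gets rank 1.
The 2 values of 367 occupy positions 3–4 → each gets rank 3.
The 2 values of 706 occupy positions 5–6 → each gets rank 5.
Ben has value 216 → rank 1.

1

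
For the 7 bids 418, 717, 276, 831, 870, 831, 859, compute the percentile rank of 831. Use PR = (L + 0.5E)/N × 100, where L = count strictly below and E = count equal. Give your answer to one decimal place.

57.1

N = 7.
Strictly below 831: 3. Equal to 831: 2.
PR = (3 + 0.5·2)/7 × 100 = 57.1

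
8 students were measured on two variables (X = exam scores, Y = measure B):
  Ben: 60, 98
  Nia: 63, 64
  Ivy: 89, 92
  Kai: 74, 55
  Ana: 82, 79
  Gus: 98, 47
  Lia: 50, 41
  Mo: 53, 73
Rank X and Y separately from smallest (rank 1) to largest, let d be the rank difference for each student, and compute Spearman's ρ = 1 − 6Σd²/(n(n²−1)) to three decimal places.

Ranks of variable 1: 3, 4, 7, 5, 6, 8, 1, 2
Ranks of variable 2: 8, 4, 7, 3, 6, 2, 1, 5
d = r₁ − r₂: -5, 0, 0, 2, 0, 6, 0, -3
d²: 25, 0, 0, 4, 0, 36, 0, 9; Σd² = 74
ρ = 1 − 6·74/(8·63) = 1 − 444/504 = 0.119

0.119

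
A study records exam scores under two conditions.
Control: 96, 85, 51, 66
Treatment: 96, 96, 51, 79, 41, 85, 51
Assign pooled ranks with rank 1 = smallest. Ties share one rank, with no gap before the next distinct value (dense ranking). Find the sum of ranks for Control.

Sorted (ascending): 41, 51, 51, 51, 66, 79, 85, 85, 96, 96, 96
The 3 values of 51 share dense rank 2.
The 2 values of 85 share dense rank 5.
The 3 values of 96 share dense rank 6.
Remaining distinct values take the next consecutive integers.
Control values → pooled ranks: 96→6, 85→5, 51→2, 66→3
Rank sum = 6 + 5 + 2 + 3 = 16

16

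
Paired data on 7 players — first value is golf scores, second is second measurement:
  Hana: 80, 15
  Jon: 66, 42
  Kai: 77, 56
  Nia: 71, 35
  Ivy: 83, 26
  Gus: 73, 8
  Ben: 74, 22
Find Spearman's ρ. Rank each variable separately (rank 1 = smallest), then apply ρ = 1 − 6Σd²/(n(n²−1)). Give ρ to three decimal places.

Ranks of variable 1: 6, 1, 5, 2, 7, 3, 4
Ranks of variable 2: 2, 6, 7, 5, 4, 1, 3
d = r₁ − r₂: 4, -5, -2, -3, 3, 2, 1
d²: 16, 25, 4, 9, 9, 4, 1; Σd² = 68
ρ = 1 − 6·68/(7·48) = 1 − 408/336 = -0.214

-0.214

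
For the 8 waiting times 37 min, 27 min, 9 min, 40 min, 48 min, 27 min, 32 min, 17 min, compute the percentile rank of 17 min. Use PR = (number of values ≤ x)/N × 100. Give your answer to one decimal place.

N = 8.
Strictly below 17: 1. Equal to 17: 1.
PR = 2/8 × 100 = 25.0

25.0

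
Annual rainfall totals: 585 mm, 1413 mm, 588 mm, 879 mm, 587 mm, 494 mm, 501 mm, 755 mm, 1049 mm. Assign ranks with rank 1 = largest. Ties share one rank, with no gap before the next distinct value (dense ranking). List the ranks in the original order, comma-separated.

Sorted (descending): 1413, 1049, 879, 755, 588, 587, 585, 501, 494
No ties — each value takes its position as its rank.

7, 1, 5, 3, 6, 9, 8, 4, 2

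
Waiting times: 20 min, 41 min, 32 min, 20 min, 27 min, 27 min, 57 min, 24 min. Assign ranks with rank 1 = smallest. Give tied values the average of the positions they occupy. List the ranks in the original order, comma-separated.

1.5, 7, 6, 1.5, 4.5, 4.5, 8, 3

Sorted (ascending): 20, 20, 24, 27, 27, 32, 41, 57
The 2 values of 20 occupy positions 1–2 → average rank (1+2)/2 = 1.5.
The 2 values of 27 occupy positions 4–5 → average rank (4+5)/2 = 4.5.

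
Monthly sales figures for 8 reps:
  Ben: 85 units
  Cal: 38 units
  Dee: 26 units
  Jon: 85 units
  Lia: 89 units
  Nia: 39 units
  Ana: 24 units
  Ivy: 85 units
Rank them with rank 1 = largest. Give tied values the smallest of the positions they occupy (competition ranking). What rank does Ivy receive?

Sorted (descending): 89, 85, 85, 85, 39, 38, 26, 24
The 3 values of 85 occupy positions 2–4 → each gets rank 2.
Ivy has value 85 units → rank 2.

2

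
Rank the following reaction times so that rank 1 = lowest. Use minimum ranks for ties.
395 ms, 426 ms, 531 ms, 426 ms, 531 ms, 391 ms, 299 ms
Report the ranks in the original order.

3, 4, 6, 4, 6, 2, 1

Sorted (ascending): 299, 391, 395, 426, 426, 531, 531
The 2 values of 426 occupy positions 4–5 → each gets rank 4.
The 2 values of 531 occupy positions 6–7 → each gets rank 6.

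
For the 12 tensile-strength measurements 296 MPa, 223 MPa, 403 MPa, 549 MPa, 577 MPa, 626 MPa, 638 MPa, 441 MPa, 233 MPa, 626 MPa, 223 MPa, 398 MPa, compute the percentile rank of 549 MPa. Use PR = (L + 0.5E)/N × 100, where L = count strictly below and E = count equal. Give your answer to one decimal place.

N = 12.
Strictly below 549: 7. Equal to 549: 1.
PR = (7 + 0.5·1)/12 × 100 = 62.5

62.5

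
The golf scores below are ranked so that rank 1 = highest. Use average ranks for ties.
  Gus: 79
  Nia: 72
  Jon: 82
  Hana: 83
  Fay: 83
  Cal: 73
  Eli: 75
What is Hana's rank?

Sorted (descending): 83, 83, 82, 79, 75, 73, 72
The 2 values of 83 occupy positions 1–2 → average rank (1+2)/2 = 1.5.
Hana has value 83 → rank 1.5.

1.5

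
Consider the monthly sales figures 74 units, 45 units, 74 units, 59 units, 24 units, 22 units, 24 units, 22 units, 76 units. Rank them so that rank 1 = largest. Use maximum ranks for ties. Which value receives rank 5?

Sorted (descending): 76, 74, 74, 59, 45, 24, 24, 22, 22
The 2 values of 74 occupy positions 2–3 → each gets rank 3.
The 2 values of 24 occupy positions 6–7 → each gets rank 7.
The 2 values of 22 occupy positions 8–9 → each gets rank 9.
Rank 5 → value 45.

45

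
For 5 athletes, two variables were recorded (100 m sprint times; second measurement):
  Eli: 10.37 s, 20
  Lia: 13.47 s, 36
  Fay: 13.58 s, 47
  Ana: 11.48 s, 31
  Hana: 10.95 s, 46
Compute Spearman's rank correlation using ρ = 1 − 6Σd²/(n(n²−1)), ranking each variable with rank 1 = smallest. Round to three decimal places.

0.700

Ranks of variable 1: 1, 4, 5, 3, 2
Ranks of variable 2: 1, 3, 5, 2, 4
d = r₁ − r₂: 0, 1, 0, 1, -2
d²: 0, 1, 0, 1, 4; Σd² = 6
ρ = 1 − 6·6/(5·24) = 1 − 36/120 = 0.700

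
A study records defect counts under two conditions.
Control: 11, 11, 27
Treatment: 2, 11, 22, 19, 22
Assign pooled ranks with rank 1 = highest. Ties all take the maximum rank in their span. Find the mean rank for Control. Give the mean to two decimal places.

Sorted (descending): 27, 22, 22, 19, 11, 11, 11, 2
The 2 values of 22 occupy positions 2–3 → each gets rank 3.
The 3 values of 11 occupy positions 5–7 → each gets rank 7.
Control values → pooled ranks: 11→7, 11→7, 27→1
Mean rank = (7 + 7 + 1) / 3 = 5.00

5.00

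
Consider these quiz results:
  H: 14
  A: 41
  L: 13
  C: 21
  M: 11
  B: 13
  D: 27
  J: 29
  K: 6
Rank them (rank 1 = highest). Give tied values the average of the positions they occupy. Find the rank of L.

6.5

Sorted (descending): 41, 29, 27, 21, 14, 13, 13, 11, 6
The 2 values of 13 occupy positions 6–7 → average rank (6+7)/2 = 6.5.
L has value 13 → rank 6.5.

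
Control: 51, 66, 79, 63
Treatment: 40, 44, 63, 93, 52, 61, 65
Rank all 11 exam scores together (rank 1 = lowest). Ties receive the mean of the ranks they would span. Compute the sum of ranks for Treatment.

37.5

Sorted (ascending): 40, 44, 51, 52, 61, 63, 63, 65, 66, 79, 93
The 2 values of 63 occupy positions 6–7 → average rank (6+7)/2 = 6.5.
Treatment values → pooled ranks: 40→1, 44→2, 63→6.5, 93→11, 52→4, 61→5, 65→8
Rank sum = 1 + 2 + 6.5 + 11 + 4 + 5 + 8 = 37.5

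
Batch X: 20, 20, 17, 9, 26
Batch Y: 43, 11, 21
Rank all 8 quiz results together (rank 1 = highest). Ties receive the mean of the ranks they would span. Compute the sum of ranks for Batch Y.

Sorted (descending): 43, 26, 21, 20, 20, 17, 11, 9
The 2 values of 20 occupy positions 4–5 → average rank (4+5)/2 = 4.5.
Batch Y values → pooled ranks: 43→1, 11→7, 21→3
Rank sum = 1 + 7 + 3 = 11

11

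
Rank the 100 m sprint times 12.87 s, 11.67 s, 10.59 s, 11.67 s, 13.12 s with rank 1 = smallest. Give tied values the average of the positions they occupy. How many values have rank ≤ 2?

1

Sorted (ascending): 10.59, 11.67, 11.67, 12.87, 13.12
The 2 values of 11.67 occupy positions 2–3 → average rank (2+3)/2 = 2.5.
Ranks ≤ 2: {1} → 1 value.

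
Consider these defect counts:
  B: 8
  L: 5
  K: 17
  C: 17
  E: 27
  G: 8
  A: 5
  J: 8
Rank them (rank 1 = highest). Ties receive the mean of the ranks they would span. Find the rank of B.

5

Sorted (descending): 27, 17, 17, 8, 8, 8, 5, 5
The 2 values of 17 occupy positions 2–3 → average rank (2+3)/2 = 2.5.
The 3 values of 8 occupy positions 4–6 → average rank 5.
The 2 values of 5 occupy positions 7–8 → average rank (7+8)/2 = 7.5.
B has value 8 → rank 5.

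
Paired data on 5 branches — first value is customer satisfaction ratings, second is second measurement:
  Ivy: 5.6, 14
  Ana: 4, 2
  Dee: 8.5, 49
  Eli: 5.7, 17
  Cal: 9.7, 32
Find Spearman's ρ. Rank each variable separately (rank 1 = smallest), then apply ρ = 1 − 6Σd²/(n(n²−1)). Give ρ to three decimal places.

0.900

Ranks of variable 1: 2, 1, 4, 3, 5
Ranks of variable 2: 2, 1, 5, 3, 4
d = r₁ − r₂: 0, 0, -1, 0, 1
d²: 0, 0, 1, 0, 1; Σd² = 2
ρ = 1 − 6·2/(5·24) = 1 − 12/120 = 0.900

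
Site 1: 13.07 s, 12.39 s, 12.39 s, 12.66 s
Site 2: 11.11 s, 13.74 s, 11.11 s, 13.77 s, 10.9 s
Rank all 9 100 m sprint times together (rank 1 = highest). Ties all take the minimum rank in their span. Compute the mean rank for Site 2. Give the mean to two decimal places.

5.20

Sorted (descending): 13.77, 13.74, 13.07, 12.66, 12.39, 12.39, 11.11, 11.11, 10.9
The 2 values of 12.39 occupy positions 5–6 → each gets rank 5.
The 2 values of 11.11 occupy positions 7–8 → each gets rank 7.
Site 2 values → pooled ranks: 11.11→7, 13.74→2, 11.11→7, 13.77→1, 10.9→9
Mean rank = (7 + 2 + 7 + 1 + 9) / 5 = 5.20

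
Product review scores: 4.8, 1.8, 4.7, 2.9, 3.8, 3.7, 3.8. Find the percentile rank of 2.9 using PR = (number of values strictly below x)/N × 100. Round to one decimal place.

14.3

N = 7.
Strictly below 2.9: 1. Equal to 2.9: 1.
PR = 1/7 × 100 = 14.3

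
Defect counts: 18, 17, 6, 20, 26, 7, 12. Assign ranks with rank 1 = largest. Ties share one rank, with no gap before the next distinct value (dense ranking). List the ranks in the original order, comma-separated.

Sorted (descending): 26, 20, 18, 17, 12, 7, 6
No ties — each value takes its position as its rank.

3, 4, 7, 2, 1, 6, 5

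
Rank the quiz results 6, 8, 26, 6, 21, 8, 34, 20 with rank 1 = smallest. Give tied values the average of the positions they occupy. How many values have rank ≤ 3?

Sorted (ascending): 6, 6, 8, 8, 20, 21, 26, 34
The 2 values of 6 occupy positions 1–2 → average rank (1+2)/2 = 1.5.
The 2 values of 8 occupy positions 3–4 → average rank (3+4)/2 = 3.5.
Ranks ≤ 3: {1.5, 1.5} → 2 values.

2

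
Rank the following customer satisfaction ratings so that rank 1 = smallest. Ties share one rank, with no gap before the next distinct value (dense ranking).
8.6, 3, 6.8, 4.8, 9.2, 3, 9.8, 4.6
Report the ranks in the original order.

5, 1, 4, 3, 6, 1, 7, 2

Sorted (ascending): 3, 3, 4.6, 4.8, 6.8, 8.6, 9.2, 9.8
The 2 values of 3 share dense rank 1.
Remaining distinct values take the next consecutive integers.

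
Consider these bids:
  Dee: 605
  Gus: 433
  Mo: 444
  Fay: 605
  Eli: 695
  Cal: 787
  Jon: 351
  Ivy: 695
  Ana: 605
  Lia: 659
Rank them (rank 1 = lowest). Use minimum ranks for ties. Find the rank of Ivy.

8

Sorted (ascending): 351, 433, 444, 605, 605, 605, 659, 695, 695, 787
The 3 values of 605 occupy positions 4–6 → each gets rank 4.
The 2 values of 695 occupy positions 8–9 → each gets rank 8.
Ivy has value 695 → rank 8.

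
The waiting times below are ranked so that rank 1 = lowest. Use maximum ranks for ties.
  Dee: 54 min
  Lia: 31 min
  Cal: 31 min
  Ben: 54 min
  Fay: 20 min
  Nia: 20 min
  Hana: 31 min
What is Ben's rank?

7

Sorted (ascending): 20, 20, 31, 31, 31, 54, 54
The 2 values of 20 occupy positions 1–2 → each gets rank 2.
The 3 values of 31 occupy positions 3–5 → each gets rank 5.
The 2 values of 54 occupy positions 6–7 → each gets rank 7.
Ben has value 54 min → rank 7.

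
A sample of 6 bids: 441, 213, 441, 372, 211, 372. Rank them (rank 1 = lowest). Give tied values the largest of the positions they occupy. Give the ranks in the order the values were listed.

Sorted (ascending): 211, 213, 372, 372, 441, 441
The 2 values of 372 occupy positions 3–4 → each gets rank 4.
The 2 values of 441 occupy positions 5–6 → each gets rank 6.

6, 2, 6, 4, 1, 4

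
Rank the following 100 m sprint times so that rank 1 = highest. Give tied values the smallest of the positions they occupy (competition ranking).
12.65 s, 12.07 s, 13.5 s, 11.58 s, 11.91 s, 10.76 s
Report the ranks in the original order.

2, 3, 1, 5, 4, 6

Sorted (descending): 13.5, 12.65, 12.07, 11.91, 11.58, 10.76
No ties — each value takes its position as its rank.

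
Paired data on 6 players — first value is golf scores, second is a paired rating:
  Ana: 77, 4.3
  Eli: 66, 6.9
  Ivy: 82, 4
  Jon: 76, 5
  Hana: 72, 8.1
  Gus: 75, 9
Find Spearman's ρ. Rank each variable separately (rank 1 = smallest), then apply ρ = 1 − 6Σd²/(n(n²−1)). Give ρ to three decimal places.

-0.771

Ranks of variable 1: 5, 1, 6, 4, 2, 3
Ranks of variable 2: 2, 4, 1, 3, 5, 6
d = r₁ − r₂: 3, -3, 5, 1, -3, -3
d²: 9, 9, 25, 1, 9, 9; Σd² = 62
ρ = 1 − 6·62/(6·35) = 1 − 372/210 = -0.771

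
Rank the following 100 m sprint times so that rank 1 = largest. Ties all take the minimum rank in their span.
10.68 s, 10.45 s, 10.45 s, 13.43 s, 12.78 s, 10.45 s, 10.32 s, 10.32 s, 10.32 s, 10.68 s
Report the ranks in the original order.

3, 5, 5, 1, 2, 5, 8, 8, 8, 3

Sorted (descending): 13.43, 12.78, 10.68, 10.68, 10.45, 10.45, 10.45, 10.32, 10.32, 10.32
The 2 values of 10.68 occupy positions 3–4 → each gets rank 3.
The 3 values of 10.45 occupy positions 5–7 → each gets rank 5.
The 3 values of 10.32 occupy positions 8–10 → each gets rank 8.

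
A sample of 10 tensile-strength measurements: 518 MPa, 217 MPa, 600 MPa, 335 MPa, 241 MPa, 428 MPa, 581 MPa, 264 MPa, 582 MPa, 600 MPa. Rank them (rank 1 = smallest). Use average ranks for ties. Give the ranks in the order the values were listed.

6, 1, 9.5, 4, 2, 5, 7, 3, 8, 9.5

Sorted (ascending): 217, 241, 264, 335, 428, 518, 581, 582, 600, 600
The 2 values of 600 occupy positions 9–10 → average rank (9+10)/2 = 9.5.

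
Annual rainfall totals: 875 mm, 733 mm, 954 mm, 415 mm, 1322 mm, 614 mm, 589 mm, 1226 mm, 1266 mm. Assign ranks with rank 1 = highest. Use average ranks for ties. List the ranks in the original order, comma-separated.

5, 6, 4, 9, 1, 7, 8, 3, 2

Sorted (descending): 1322, 1266, 1226, 954, 875, 733, 614, 589, 415
No ties — each value takes its position as its rank.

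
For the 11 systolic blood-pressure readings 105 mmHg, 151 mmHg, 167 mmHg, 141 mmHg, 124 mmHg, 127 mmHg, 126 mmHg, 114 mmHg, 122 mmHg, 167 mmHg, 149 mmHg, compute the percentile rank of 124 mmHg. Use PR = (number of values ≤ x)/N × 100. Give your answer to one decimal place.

N = 11.
Strictly below 124: 3. Equal to 124: 1.
PR = 4/11 × 100 = 36.4

36.4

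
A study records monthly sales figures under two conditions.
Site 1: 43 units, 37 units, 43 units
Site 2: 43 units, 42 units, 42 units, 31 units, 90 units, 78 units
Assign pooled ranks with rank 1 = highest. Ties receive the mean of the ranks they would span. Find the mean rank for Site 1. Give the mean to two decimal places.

5.33

Sorted (descending): 90, 78, 43, 43, 43, 42, 42, 37, 31
The 3 values of 43 occupy positions 3–5 → average rank 4.
The 2 values of 42 occupy positions 6–7 → average rank (6+7)/2 = 6.5.
Site 1 values → pooled ranks: 43→4, 37→8, 43→4
Mean rank = (4 + 8 + 4) / 3 = 5.33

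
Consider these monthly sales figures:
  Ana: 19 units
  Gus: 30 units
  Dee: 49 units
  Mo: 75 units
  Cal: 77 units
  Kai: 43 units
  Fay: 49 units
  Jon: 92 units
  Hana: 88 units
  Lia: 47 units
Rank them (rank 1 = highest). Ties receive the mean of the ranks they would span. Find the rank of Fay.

5.5

Sorted (descending): 92, 88, 77, 75, 49, 49, 47, 43, 30, 19
The 2 values of 49 occupy positions 5–6 → average rank (5+6)/2 = 5.5.
Fay has value 49 units → rank 5.5.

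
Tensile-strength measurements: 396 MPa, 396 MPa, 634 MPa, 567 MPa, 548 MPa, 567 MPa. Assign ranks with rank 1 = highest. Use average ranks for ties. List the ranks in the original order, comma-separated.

5.5, 5.5, 1, 2.5, 4, 2.5

Sorted (descending): 634, 567, 567, 548, 396, 396
The 2 values of 567 occupy positions 2–3 → average rank (2+3)/2 = 2.5.
The 2 values of 396 occupy positions 5–6 → average rank (5+6)/2 = 5.5.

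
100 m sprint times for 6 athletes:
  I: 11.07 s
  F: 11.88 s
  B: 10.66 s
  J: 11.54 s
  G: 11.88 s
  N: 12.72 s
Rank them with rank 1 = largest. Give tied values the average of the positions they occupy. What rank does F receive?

2.5

Sorted (descending): 12.72, 11.88, 11.88, 11.54, 11.07, 10.66
The 2 values of 11.88 occupy positions 2–3 → average rank (2+3)/2 = 2.5.
F has value 11.88 s → rank 2.5.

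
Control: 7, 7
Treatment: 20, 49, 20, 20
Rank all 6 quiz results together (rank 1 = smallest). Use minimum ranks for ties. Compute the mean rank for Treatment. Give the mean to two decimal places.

3.75

Sorted (ascending): 7, 7, 20, 20, 20, 49
The 2 values of 7 occupy positions 1–2 → each gets rank 1.
The 3 values of 20 occupy positions 3–5 → each gets rank 3.
Treatment values → pooled ranks: 20→3, 49→6, 20→3, 20→3
Mean rank = (3 + 6 + 3 + 3) / 4 = 3.75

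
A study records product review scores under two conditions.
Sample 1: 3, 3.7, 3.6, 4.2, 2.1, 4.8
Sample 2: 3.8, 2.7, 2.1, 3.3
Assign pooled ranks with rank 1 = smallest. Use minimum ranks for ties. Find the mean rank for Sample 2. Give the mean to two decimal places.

Sorted (ascending): 2.1, 2.1, 2.7, 3, 3.3, 3.6, 3.7, 3.8, 4.2, 4.8
The 2 values of 2.1 occupy positions 1–2 → each gets rank 1.
Sample 2 values → pooled ranks: 3.8→8, 2.7→3, 2.1→1, 3.3→5
Mean rank = (8 + 3 + 1 + 5) / 4 = 4.25

4.25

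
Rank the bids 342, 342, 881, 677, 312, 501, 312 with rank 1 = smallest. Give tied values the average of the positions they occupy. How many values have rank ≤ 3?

2

Sorted (ascending): 312, 312, 342, 342, 501, 677, 881
The 2 values of 312 occupy positions 1–2 → average rank (1+2)/2 = 1.5.
The 2 values of 342 occupy positions 3–4 → average rank (3+4)/2 = 3.5.
Ranks ≤ 3: {1.5, 1.5} → 2 values.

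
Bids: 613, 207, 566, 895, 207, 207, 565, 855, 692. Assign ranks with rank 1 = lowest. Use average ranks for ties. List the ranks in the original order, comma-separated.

6, 2, 5, 9, 2, 2, 4, 8, 7

Sorted (ascending): 207, 207, 207, 565, 566, 613, 692, 855, 895
The 3 values of 207 occupy positions 1–3 → average rank 2.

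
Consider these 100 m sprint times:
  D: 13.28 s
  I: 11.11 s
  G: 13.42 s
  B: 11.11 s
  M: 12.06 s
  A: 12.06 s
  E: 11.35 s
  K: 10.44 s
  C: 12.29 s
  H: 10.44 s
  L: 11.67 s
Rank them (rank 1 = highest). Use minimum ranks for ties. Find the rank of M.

4

Sorted (descending): 13.42, 13.28, 12.29, 12.06, 12.06, 11.67, 11.35, 11.11, 11.11, 10.44, 10.44
The 2 values of 12.06 occupy positions 4–5 → each gets rank 4.
The 2 values of 11.11 occupy positions 8–9 → each gets rank 8.
The 2 values of 10.44 occupy positions 10–11 → each gets rank 10.
M has value 12.06 s → rank 4.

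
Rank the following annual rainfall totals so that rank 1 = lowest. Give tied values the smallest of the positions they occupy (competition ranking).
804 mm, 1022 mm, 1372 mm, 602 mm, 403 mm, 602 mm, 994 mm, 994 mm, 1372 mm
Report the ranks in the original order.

Sorted (ascending): 403, 602, 602, 804, 994, 994, 1022, 1372, 1372
The 2 values of 602 occupy positions 2–3 → each gets rank 2.
The 2 values of 994 occupy positions 5–6 → each gets rank 5.
The 2 values of 1372 occupy positions 8–9 → each gets rank 8.

4, 7, 8, 2, 1, 2, 5, 5, 8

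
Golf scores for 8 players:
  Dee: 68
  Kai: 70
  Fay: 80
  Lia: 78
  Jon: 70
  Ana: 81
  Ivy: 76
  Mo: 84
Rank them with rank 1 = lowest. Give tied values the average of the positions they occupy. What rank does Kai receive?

2.5

Sorted (ascending): 68, 70, 70, 76, 78, 80, 81, 84
The 2 values of 70 occupy positions 2–3 → average rank (2+3)/2 = 2.5.
Kai has value 70 → rank 2.5.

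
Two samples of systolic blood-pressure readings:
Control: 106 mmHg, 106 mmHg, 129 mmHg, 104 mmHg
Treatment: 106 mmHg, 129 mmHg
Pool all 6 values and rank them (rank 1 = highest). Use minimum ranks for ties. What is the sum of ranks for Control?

Sorted (descending): 129, 129, 106, 106, 106, 104
The 2 values of 129 occupy positions 1–2 → each gets rank 1.
The 3 values of 106 occupy positions 3–5 → each gets rank 3.
Control values → pooled ranks: 106→3, 106→3, 129→1, 104→6
Rank sum = 3 + 3 + 1 + 6 = 13

13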